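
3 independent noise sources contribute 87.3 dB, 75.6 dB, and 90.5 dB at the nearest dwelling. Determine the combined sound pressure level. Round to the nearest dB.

92 dB

For uncorrelated sources the intensities add, so convert each level to linear form, sum, and take 10·log₁₀ of the total.
Σ 10^(L/10) = 10^(87.3/10) + 10^(75.6/10) + 10^(90.5/10) = 1.695e+09.
L_total = 10·log₁₀(1.695e+09) = 92.29 dB.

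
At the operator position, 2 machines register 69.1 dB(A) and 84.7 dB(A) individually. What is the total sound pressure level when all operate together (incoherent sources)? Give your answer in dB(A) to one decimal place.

84.8 dB(A)

For uncorrelated sources the intensities add, so convert each level to linear form, sum, and take 10·log₁₀ of the total.
Σ 10^(L/10) = 10^(69.1/10) + 10^(84.7/10) = 3.032e+08.
L_total = 10·log₁₀(3.032e+08) = 84.82 dB(A).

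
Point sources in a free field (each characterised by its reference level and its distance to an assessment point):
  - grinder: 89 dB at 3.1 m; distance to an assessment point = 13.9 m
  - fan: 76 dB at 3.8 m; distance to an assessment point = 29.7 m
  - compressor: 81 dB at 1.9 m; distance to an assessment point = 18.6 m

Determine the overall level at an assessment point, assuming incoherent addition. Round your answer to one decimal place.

First find each source's level at the receiver (point-source: −20·log₁₀(r/r_ref)), then combine on an intensity basis.
grinder: 89 − 20·log₁₀(13.9/3.1) = 89 − 13.03 = 75.97 dB.
fan: 76 − 20·log₁₀(29.7/3.8) = 76 − 17.86 = 58.14 dB.
compressor: 81 − 20·log₁₀(18.6/1.9) = 81 − 19.82 = 61.18 dB.
Σ 10^(L/10) = 4.147e+07 → L_total = 10·log₁₀(4.147e+07) = 76.18 dB.

76.2 dB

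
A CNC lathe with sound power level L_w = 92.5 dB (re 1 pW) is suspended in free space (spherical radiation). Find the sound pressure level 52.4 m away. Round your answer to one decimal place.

47.1 dB

L_p = L_w − 10·log₁₀(4π·r²) with r = 52.4 m.
4π·r² = 3.45e+04 m², 10·log₁₀ of that is 45.379 dB.
L_p = 92.5 − 45.379 = 47.12 dB.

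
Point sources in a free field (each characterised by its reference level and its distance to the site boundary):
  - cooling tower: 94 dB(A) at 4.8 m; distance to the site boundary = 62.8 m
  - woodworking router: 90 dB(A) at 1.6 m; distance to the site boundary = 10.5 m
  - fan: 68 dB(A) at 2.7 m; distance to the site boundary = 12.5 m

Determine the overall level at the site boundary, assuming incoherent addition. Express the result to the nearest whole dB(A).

First find each source's level at the receiver (point-source: −20·log₁₀(r/r_ref)), then combine on an intensity basis.
cooling tower: 94 − 20·log₁₀(62.8/4.8) = 94 − 22.33 = 71.67 dB(A).
woodworking router: 90 − 20·log₁₀(10.5/1.6) = 90 − 16.34 = 73.66 dB(A).
fan: 68 − 20·log₁₀(12.5/2.7) = 68 − 13.31 = 54.69 dB(A).
Σ 10^(L/10) = 3.819e+07 → L_total = 10·log₁₀(3.819e+07) = 75.82 dB(A).

76 dB(A)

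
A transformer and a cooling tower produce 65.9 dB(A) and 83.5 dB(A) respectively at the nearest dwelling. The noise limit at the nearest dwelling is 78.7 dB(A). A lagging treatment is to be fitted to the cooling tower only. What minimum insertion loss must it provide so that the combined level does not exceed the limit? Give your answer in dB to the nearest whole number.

The untreated sources together contribute 10^(65.9/10) = 3.890e+06, i.e. 65.90 dB(A).
The limit corresponds to 10^(78.7/10) = 7.413e+07; subtracting the fixed part leaves 7.024e+07 for the cooling tower, i.e. 78.47 dB(A).
Required insertion loss = 83.5 − 78.47 = 5.03 dB.

5 dB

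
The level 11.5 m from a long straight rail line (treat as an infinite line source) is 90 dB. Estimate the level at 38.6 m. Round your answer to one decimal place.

For a line source, L₂ = L₁ − 10·log₁₀(r₂/r₁).
L₂ = 90 − 10·log₁₀(38.6/11.5) = 90 − 5.259 = 84.74 dB.

84.7 dB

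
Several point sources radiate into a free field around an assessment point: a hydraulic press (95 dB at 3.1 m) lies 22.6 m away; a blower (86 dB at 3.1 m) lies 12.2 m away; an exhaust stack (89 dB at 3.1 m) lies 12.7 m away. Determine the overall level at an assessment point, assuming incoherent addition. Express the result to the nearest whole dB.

Propagate each source to the receiver with L = L_ref − 20·log₁₀(r/r_ref), then add intensities.
hydraulic press: 95 − 20·log₁₀(22.6/3.1) = 95 − 17.25 = 77.75 dB.
blower: 86 − 20·log₁₀(12.2/3.1) = 86 − 11.90 = 74.10 dB.
exhaust stack: 89 − 20·log₁₀(12.7/3.1) = 89 − 12.25 = 76.75 dB.
Σ 10^(L/10) = 1.325e+08 → L_total = 10·log₁₀(1.325e+08) = 81.22 dB.

81 dB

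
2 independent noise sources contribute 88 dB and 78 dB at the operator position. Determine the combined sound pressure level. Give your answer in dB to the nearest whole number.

88 dB

Incoherent sources combine by intensity addition: L_total = 10·log₁₀(Σ 10^(L_i/10)).
Σ 10^(L/10) = 10^(88/10) + 10^(78/10) = 6.941e+08.
L_total = 10·log₁₀(6.941e+08) = 88.41 dB.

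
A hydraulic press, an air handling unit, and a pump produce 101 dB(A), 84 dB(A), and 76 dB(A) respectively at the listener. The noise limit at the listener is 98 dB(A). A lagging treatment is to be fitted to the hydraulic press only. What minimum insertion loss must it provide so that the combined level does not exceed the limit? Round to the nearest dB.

3 dB

Fixed contribution from the other sources: Σ 10^(L/10) = 10^(84/10) + 10^(76/10) = 2.910e+08 (84.64 dB(A)).
To meet 98 dB(A) overall, the treated hydraulic press may contribute at most 10^(98/10) − 2.910e+08 = 6.019e+09, i.e. 97.79 dB(A).
Required insertion loss = 101 − 97.79 = 3.21 dB.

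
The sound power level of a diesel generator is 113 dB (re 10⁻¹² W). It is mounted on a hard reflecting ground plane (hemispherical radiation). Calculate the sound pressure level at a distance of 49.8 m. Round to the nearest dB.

71 dB

Free-field hemispherical radiation: L_p = L_w − 10·log₁₀(2π·r²), r = 49.8 m.
2π·r² = 1.558e+04 m², 10·log₁₀ of that is 41.926 dB.
L_p = 113 − 41.926 = 71.07 dB.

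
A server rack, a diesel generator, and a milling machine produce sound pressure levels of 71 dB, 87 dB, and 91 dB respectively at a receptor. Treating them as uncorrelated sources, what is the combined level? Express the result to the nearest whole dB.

92 dB

For uncorrelated sources the intensities add, so convert each level to linear form, sum, and take 10·log₁₀ of the total.
Σ 10^(L/10) = 10^(71/10) + 10^(87/10) + 10^(91/10) = 1.773e+09.
L_total = 10·log₁₀(1.773e+09) = 92.49 dB.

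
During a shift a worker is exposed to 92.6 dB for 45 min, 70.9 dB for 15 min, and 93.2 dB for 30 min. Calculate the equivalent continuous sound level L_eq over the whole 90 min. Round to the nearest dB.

L_eq = 10·log₁₀[(1/T)·Σ tᵢ·10^(Lᵢ/10)] with T = 90 min.
Σ tᵢ·10^(Lᵢ/10) = 45·10^(92.6/10) + 15·10^(70.9/10) + 30·10^(93.2/10) = 1.447e+11.
L_eq = 10·log₁₀(1.447e+11/90) = 92.06 dB.

92 dB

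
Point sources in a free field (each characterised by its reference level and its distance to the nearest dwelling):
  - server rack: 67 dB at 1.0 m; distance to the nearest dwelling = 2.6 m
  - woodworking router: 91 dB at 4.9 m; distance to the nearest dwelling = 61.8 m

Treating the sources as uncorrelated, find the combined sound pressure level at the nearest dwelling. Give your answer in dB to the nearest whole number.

First find each source's level at the receiver (point-source: −20·log₁₀(r/r_ref)), then combine on an intensity basis.
server rack: 67 − 20·log₁₀(2.6/1.0) = 67 − 8.30 = 58.70 dB.
woodworking router: 91 − 20·log₁₀(61.8/4.9) = 91 − 22.02 = 68.98 dB.
Σ 10^(L/10) = 8.656e+06 → L_total = 10·log₁₀(8.656e+06) = 69.37 dB.

69 dB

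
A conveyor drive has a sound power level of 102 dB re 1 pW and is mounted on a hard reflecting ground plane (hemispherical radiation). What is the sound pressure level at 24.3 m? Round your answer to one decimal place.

66.3 dB

Free-field hemispherical radiation: L_p = L_w − 10·log₁₀(2π·r²), r = 24.3 m.
2π·r² = 3710 m², 10·log₁₀ of that is 35.694 dB.
L_p = 102 − 35.694 = 66.31 dB.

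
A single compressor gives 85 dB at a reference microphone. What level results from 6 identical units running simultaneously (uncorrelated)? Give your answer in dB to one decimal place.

With 6 equal, uncorrelated contributions the intensity is 6× that of one unit, giving a rise of 10·log₁₀ 6.
L_total = 85 + 10·log₁₀(6) = 85 + 7.782 = 92.78 dB.

92.8 dB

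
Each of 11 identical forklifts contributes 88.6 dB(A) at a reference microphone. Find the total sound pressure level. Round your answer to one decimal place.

L_total = L₁ + 10·log₁₀ N for N identical incoherent sources.
L_total = 88.6 + 10·log₁₀(11) = 88.6 + 10.414 = 99.01 dB(A).

99.0 dB(A)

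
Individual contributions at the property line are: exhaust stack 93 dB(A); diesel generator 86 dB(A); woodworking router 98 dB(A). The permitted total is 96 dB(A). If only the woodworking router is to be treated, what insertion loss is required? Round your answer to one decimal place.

Everything except the woodworking router sums to 10^(93/10) + 10^(86/10) = 2.393e+09 in linear terms, 93.79 dB(A).
The limit corresponds to 10^(96/10) = 3.981e+09; subtracting the fixed part leaves 1.588e+09 for the woodworking router, i.e. 92.01 dB(A).
Required insertion loss = 98 − 92.01 = 5.99 dB.

6.0 dB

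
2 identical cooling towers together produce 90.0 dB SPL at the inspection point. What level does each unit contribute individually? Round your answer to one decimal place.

Dividing the total intensity by 2 lowers the level by 10·log₁₀ 2 = 3.010 dB: L₁ = 90.0 − 3.010.

87.0 dB SPL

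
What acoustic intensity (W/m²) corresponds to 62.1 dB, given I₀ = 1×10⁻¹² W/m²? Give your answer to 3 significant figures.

I/I₀ = 10^(62.1/10) = 1.622e+06, so I = 1.622e+06 × 10⁻¹² W/m².

1.62e-06 W/m²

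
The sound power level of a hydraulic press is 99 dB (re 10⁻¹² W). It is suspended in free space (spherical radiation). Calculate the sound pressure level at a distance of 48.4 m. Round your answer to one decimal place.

54.3 dB

L_p = L_w − 10·log₁₀(4π·r²) with r = 48.4 m.
4π·r² = 2.944e+04 m², 10·log₁₀ of that is 44.689 dB.
L_p = 99 − 44.689 = 54.31 dB.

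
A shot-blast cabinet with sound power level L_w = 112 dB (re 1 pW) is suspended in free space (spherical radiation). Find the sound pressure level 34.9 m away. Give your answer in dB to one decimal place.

L_p = L_w − 10·log₁₀(4π·r²) with r = 34.9 m.
4π·r² = 1.531e+04 m², 10·log₁₀ of that is 41.849 dB.
L_p = 112 − 41.849 = 70.15 dB.

70.2 dB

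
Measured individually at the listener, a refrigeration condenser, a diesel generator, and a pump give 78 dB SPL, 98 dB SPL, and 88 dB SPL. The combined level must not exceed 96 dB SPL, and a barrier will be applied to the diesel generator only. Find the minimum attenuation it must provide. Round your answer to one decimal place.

Everything except the diesel generator sums to 10^(78/10) + 10^(88/10) = 6.941e+08 in linear terms, 88.41 dB SPL.
To meet 96 dB SPL overall, the treated diesel generator may contribute at most 10^(96/10) − 6.941e+08 = 3.287e+09, i.e. 95.17 dB SPL.
So the diesel generator must be reduced from 98 to 95.17 dB SPL: IL = 2.83 dB.

2.8 dB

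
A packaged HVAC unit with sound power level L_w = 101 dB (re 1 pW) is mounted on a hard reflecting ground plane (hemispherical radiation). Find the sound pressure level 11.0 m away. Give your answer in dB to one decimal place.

72.2 dB

L_p = L_w − 10·log₁₀(2π·r²) with r = 11.0 m.
2π·r² = 760.3 m², 10·log₁₀ of that is 28.810 dB.
L_p = 101 − 28.810 = 72.19 dB.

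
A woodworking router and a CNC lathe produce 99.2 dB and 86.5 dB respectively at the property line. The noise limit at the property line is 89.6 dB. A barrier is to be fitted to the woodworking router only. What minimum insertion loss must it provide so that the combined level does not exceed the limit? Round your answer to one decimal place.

Fixed contribution from the other source: Σ 10^(L/10) = 10^(86.5/10) = 4.467e+08 (86.50 dB).
The limit corresponds to 10^(89.6/10) = 9.120e+08; subtracting the fixed part leaves 4.653e+08 for the woodworking router, i.e. 86.68 dB.
So the woodworking router must be reduced from 99.2 to 86.68 dB: IL = 12.52 dB.

12.5 dB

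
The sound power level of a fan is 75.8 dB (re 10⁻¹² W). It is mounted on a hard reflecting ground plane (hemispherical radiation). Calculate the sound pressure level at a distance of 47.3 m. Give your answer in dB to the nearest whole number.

Free-field hemispherical radiation: L_p = L_w − 10·log₁₀(2π·r²), r = 47.3 m.
2π·r² = 1.406e+04 m², 10·log₁₀ of that is 41.479 dB.
L_p = 75.8 − 41.479 = 34.32 dB.

34 dB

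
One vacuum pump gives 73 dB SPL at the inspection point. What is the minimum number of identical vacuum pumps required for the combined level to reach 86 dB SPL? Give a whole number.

N identical sources give L₁ + 10·log₁₀ N, so require 10·log₁₀ N ≥ 86 − 73 = 13.0 dB.
N ≥ 10^(13.0/10) = 19.953, so N = 20.

20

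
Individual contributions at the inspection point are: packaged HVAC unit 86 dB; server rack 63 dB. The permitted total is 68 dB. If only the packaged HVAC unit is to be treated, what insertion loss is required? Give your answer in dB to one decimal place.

19.7 dB

The untreated sources together contribute 10^(63/10) = 1.995e+06, i.e. 63.00 dB.
The limit corresponds to 10^(68/10) = 6.310e+06; subtracting the fixed part leaves 4.314e+06 for the packaged HVAC unit, i.e. 66.35 dB.
So the packaged HVAC unit must be reduced from 86 to 66.35 dB: IL = 19.65 dB.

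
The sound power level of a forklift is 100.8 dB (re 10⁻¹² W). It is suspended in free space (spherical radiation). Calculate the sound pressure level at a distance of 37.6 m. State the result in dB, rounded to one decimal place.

58.3 dB

L_p = L_w − 10·log₁₀(4π·r²) with r = 37.6 m.
4π·r² = 1.777e+04 m², 10·log₁₀ of that is 42.496 dB.
L_p = 100.8 − 42.496 = 58.30 dB.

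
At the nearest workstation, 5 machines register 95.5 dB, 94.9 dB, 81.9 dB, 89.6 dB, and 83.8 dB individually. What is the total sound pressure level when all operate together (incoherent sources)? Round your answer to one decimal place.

99.0 dB

For uncorrelated sources the intensities add, so convert each level to linear form, sum, and take 10·log₁₀ of the total.
Σ 10^(L/10) = 10^(95.5/10) + 10^(94.9/10) + 10^(81.9/10) + 10^(89.6/10) + 10^(83.8/10) = 7.945e+09.
L_total = 10·log₁₀(7.945e+09) = 99.00 dB.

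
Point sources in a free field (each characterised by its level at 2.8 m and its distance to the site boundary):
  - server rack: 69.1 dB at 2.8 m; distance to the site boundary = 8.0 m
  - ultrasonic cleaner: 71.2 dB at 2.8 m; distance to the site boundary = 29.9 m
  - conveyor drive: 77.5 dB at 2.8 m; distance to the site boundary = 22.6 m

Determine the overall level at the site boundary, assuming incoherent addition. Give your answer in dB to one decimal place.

63.0 dB

Propagate each source to the receiver with L = L_ref − 20·log₁₀(r/r_ref), then add intensities.
server rack: 69.1 − 20·log₁₀(8.0/2.8) = 69.1 − 9.12 = 59.98 dB.
ultrasonic cleaner: 71.2 − 20·log₁₀(29.9/2.8) = 71.2 − 20.57 = 50.63 dB.
conveyor drive: 77.5 − 20·log₁₀(22.6/2.8) = 77.5 − 18.14 = 59.36 dB.
Σ 10^(L/10) = 1.974e+06 → L_total = 10·log₁₀(1.974e+06) = 62.95 dB.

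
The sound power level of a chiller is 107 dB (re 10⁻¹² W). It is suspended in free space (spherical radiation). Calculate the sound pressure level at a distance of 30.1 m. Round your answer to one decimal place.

L_p = L_w − 10·log₁₀(4π·r²) with r = 30.1 m.
4π·r² = 1.139e+04 m², 10·log₁₀ of that is 40.563 dB.
L_p = 107 − 40.563 = 66.44 dB.

66.4 dB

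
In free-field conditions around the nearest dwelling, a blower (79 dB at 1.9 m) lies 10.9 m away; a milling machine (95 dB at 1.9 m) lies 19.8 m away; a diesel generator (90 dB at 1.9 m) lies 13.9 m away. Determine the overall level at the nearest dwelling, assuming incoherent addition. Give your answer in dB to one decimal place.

77.0 dB

First find each source's level at the receiver (point-source: −20·log₁₀(r/r_ref)), then combine on an intensity basis.
blower: 79 − 20·log₁₀(10.9/1.9) = 79 − 15.17 = 63.83 dB.
milling machine: 95 − 20·log₁₀(19.8/1.9) = 95 − 20.36 = 74.64 dB.
diesel generator: 90 − 20·log₁₀(13.9/1.9) = 90 − 17.29 = 72.71 dB.
Σ 10^(L/10) = 5.022e+07 → L_total = 10·log₁₀(5.022e+07) = 77.01 dB.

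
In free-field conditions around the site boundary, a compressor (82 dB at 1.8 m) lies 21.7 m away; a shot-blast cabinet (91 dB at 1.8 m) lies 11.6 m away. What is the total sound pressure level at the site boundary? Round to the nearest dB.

75 dB

First find each source's level at the receiver (point-source: −20·log₁₀(r/r_ref)), then combine on an intensity basis.
compressor: 82 − 20·log₁₀(21.7/1.8) = 82 − 21.62 = 60.38 dB.
shot-blast cabinet: 91 − 20·log₁₀(11.6/1.8) = 91 − 16.18 = 74.82 dB.
Σ 10^(L/10) = 3.140e+07 → L_total = 10·log₁₀(3.140e+07) = 74.97 dB.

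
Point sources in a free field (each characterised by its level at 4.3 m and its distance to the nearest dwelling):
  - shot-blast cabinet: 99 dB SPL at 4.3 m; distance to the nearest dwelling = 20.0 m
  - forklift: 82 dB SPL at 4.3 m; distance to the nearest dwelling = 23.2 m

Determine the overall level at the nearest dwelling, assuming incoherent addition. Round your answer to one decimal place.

First find each source's level at the receiver (point-source: −20·log₁₀(r/r_ref)), then combine on an intensity basis.
shot-blast cabinet: 99 − 20·log₁₀(20.0/4.3) = 99 − 13.35 = 85.65 dB SPL.
forklift: 82 − 20·log₁₀(23.2/4.3) = 82 − 14.64 = 67.36 dB SPL.
Σ 10^(L/10) = 3.726e+08 → L_total = 10·log₁₀(3.726e+08) = 85.71 dB SPL.

85.7 dB SPL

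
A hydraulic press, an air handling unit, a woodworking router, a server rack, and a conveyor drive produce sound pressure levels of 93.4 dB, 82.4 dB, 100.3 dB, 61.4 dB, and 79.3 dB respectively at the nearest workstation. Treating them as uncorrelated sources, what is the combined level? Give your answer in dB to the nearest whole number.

101 dB

For uncorrelated sources the intensities add, so convert each level to linear form, sum, and take 10·log₁₀ of the total.
Σ 10^(L/10) = 10^(93.4/10) + 10^(82.4/10) + 10^(100.3/10) + 10^(61.4/10) + 10^(79.3/10) = 1.316e+10.
L_total = 10·log₁₀(1.316e+10) = 101.19 dB.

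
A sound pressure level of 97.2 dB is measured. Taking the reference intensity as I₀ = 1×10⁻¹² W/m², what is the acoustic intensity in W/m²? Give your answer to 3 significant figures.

I = I₀·10^(L/10) = 10⁻¹² × 10^(97.2/10) = 10^(-2.280).

0.00525 W/m²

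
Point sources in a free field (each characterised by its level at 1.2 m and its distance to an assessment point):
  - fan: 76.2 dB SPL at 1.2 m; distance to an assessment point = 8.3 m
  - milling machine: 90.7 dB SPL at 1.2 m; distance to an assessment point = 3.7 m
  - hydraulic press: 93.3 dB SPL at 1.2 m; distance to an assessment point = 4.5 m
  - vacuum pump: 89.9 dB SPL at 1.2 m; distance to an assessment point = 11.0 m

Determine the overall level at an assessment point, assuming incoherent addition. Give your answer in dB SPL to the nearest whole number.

85 dB SPL

First find each source's level at the receiver (point-source: −20·log₁₀(r/r_ref)), then combine on an intensity basis.
fan: 76.2 − 20·log₁₀(8.3/1.2) = 76.2 − 16.80 = 59.40 dB SPL.
milling machine: 90.7 − 20·log₁₀(3.7/1.2) = 90.7 − 9.78 = 80.92 dB SPL.
hydraulic press: 93.3 − 20·log₁₀(4.5/1.2) = 93.3 − 11.48 = 81.82 dB SPL.
vacuum pump: 89.9 − 20·log₁₀(11.0/1.2) = 89.9 − 19.24 = 70.66 dB SPL.
Σ 10^(L/10) = 2.881e+08 → L_total = 10·log₁₀(2.881e+08) = 84.60 dB SPL.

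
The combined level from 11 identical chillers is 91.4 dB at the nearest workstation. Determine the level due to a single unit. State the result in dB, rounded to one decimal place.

11 equal contributions raise the level by 10·log₁₀ 11 = 10.414 dB, so each unit alone gives 91.4 − 10.414.

81.0 dB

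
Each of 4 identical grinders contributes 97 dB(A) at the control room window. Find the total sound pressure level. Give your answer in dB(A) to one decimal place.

L_total = L₁ + 10·log₁₀ N for N identical incoherent sources.
L_total = 97 + 10·log₁₀(4) = 97 + 6.021 = 103.02 dB(A).

103.0 dB(A)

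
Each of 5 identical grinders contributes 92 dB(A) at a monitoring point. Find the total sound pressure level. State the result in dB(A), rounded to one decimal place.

N identical incoherent sources raise the level by 10·log₁₀ N.
L_total = 92 + 10·log₁₀(5) = 92 + 6.990 = 98.99 dB(A).

99.0 dB(A)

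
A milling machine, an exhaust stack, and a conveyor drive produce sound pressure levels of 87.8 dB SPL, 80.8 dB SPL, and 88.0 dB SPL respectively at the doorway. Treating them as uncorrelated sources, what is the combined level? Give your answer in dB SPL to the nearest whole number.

Incoherent sources combine by intensity addition: L_total = 10·log₁₀(Σ 10^(L_i/10)).
Σ 10^(L/10) = 10^(87.8/10) + 10^(80.8/10) + 10^(88.0/10) = 1.354e+09.
L_total = 10·log₁₀(1.354e+09) = 91.32 dB SPL.

91 dB SPL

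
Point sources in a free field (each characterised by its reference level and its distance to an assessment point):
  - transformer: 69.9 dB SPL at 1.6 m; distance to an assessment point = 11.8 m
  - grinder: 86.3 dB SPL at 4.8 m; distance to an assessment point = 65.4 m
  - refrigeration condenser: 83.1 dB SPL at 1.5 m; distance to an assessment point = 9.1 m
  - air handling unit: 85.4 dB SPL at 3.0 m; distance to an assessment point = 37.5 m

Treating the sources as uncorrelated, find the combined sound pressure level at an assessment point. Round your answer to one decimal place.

70.1 dB SPL

First find each source's level at the receiver (point-source: −20·log₁₀(r/r_ref)), then combine on an intensity basis.
transformer: 69.9 − 20·log₁₀(11.8/1.6) = 69.9 − 17.36 = 52.54 dB SPL.
grinder: 86.3 − 20·log₁₀(65.4/4.8) = 86.3 − 22.69 = 63.61 dB SPL.
refrigeration condenser: 83.1 − 20·log₁₀(9.1/1.5) = 83.1 − 15.66 = 67.44 dB SPL.
air handling unit: 85.4 − 20·log₁₀(37.5/3.0) = 85.4 − 21.94 = 63.46 dB SPL.
Σ 10^(L/10) = 1.024e+07 → L_total = 10·log₁₀(1.024e+07) = 70.10 dB SPL.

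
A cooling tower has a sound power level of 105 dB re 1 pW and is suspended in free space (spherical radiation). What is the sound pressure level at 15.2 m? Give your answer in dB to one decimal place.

The power spreads over a sphere of area 4π·r², so L_p = L_w − 10·log₁₀(4π·r²).
4π·r² = 2903 m², 10·log₁₀ of that is 34.629 dB.
L_p = 105 − 34.629 = 70.37 dB.

70.4 dB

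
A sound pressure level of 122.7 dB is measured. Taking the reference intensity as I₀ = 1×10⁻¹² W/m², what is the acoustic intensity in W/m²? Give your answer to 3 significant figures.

1.86 W/m²

I = I₀·10^(L/10) = 10⁻¹² × 10^(122.7/10) = 10^(0.270).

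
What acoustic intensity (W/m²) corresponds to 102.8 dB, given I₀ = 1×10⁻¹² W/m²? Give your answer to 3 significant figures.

I = I₀·10^(L/10) = 10⁻¹² × 10^(102.8/10) = 10^(-1.720).

0.0191 W/m²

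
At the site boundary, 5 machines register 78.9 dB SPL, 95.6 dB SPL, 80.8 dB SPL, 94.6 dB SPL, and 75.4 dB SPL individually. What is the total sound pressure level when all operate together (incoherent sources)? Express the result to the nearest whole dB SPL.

For uncorrelated sources the intensities add, so convert each level to linear form, sum, and take 10·log₁₀ of the total.
Σ 10^(L/10) = 10^(78.9/10) + 10^(95.6/10) + 10^(80.8/10) + 10^(94.6/10) + 10^(75.4/10) = 6.747e+09.
L_total = 10·log₁₀(6.747e+09) = 98.29 dB SPL.

98 dB SPL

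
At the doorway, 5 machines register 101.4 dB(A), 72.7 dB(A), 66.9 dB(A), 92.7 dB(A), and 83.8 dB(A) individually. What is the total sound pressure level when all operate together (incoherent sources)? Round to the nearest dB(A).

102 dB(A)

Incoherent sources combine by intensity addition: L_total = 10·log₁₀(Σ 10^(L_i/10)).
Σ 10^(L/10) = 10^(101.4/10) + 10^(72.7/10) + 10^(66.9/10) + 10^(92.7/10) + 10^(83.8/10) = 1.593e+10.
L_total = 10·log₁₀(1.593e+10) = 102.02 dB(A).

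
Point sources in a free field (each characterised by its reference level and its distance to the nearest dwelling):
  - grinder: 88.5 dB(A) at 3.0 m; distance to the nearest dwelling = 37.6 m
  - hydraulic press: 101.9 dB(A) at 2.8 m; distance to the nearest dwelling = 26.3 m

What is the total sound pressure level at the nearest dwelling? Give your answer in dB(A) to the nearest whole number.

83 dB(A)

First find each source's level at the receiver (point-source: −20·log₁₀(r/r_ref)), then combine on an intensity basis.
grinder: 88.5 − 20·log₁₀(37.6/3.0) = 88.5 − 21.96 = 66.54 dB(A).
hydraulic press: 101.9 − 20·log₁₀(26.3/2.8) = 101.9 − 19.46 = 82.44 dB(A).
Σ 10^(L/10) = 1.801e+08 → L_total = 10·log₁₀(1.801e+08) = 82.55 dB(A).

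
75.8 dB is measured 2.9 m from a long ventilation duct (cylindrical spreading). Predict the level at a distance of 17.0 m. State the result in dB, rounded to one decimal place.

68.1 dB

For a line source, L₂ = L₁ − 10·log₁₀(r₂/r₁).
L₂ = 75.8 − 10·log₁₀(17.0/2.9) = 75.8 − 7.681 = 68.12 dB.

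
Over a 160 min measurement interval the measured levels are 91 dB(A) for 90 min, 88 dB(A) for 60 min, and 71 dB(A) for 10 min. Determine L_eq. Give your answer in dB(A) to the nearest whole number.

90 dB(A)

Weight each interval's intensity by its duration and average over T = 160 min:
Σ tᵢ·10^(Lᵢ/10) = 90·10^(91/10) + 60·10^(88/10) + 10·10^(71/10) = 1.513e+11.
L_eq = 10·log₁₀(1.513e+11/160) = 89.76 dB(A).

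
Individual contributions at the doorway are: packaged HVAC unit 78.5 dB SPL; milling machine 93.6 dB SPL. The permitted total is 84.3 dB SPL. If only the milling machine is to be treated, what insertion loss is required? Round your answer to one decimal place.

The untreated sources together contribute 10^(78.5/10) = 7.079e+07, i.e. 78.50 dB SPL.
To meet 84.3 dB SPL overall, the treated milling machine may contribute at most 10^(84.3/10) − 7.079e+07 = 1.984e+08, i.e. 82.97 dB SPL.
So the milling machine must be reduced from 93.6 to 82.97 dB SPL: IL = 10.63 dB.

10.6 dB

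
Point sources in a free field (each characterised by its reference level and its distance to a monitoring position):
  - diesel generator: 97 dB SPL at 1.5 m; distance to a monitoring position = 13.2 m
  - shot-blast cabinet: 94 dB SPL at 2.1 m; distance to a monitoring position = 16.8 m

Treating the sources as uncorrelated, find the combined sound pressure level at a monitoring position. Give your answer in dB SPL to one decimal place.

Apply inverse-square spreading to bring every level to the receiver, then sum 10^(L/10).
diesel generator: 97 − 20·log₁₀(13.2/1.5) = 97 − 18.89 = 78.11 dB SPL.
shot-blast cabinet: 94 − 20·log₁₀(16.8/2.1) = 94 − 18.06 = 75.94 dB SPL.
Σ 10^(L/10) = 1.040e+08 → L_total = 10·log₁₀(1.040e+08) = 80.17 dB SPL.

80.2 dB SPL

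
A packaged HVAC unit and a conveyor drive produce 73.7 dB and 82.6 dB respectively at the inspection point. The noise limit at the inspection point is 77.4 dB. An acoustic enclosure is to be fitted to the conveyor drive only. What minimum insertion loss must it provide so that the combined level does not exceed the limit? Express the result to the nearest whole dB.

8 dB

Fixed contribution from the other source: Σ 10^(L/10) = 10^(73.7/10) = 2.344e+07 (73.70 dB).
To meet 77.4 dB overall, the treated conveyor drive may contribute at most 10^(77.4/10) − 2.344e+07 = 3.151e+07, i.e. 74.98 dB.
Required insertion loss = 82.6 − 74.98 = 7.62 dB.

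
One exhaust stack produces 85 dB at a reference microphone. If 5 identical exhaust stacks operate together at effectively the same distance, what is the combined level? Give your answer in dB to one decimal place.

L_total = L₁ + 10·log₁₀ N for N identical incoherent sources.
L_total = 85 + 10·log₁₀(5) = 85 + 6.990 = 91.99 dB.

92.0 dB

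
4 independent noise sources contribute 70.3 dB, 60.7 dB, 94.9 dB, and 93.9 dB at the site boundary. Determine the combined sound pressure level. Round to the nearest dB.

97 dB

For uncorrelated sources the intensities add, so convert each level to linear form, sum, and take 10·log₁₀ of the total.
Σ 10^(L/10) = 10^(70.3/10) + 10^(60.7/10) + 10^(94.9/10) + 10^(93.9/10) = 5.557e+09.
L_total = 10·log₁₀(5.557e+09) = 97.45 dB.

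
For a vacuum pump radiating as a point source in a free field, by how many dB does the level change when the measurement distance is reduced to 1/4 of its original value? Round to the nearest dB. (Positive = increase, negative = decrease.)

With spherical spreading the level changes by −20·log₁₀(r₂/r₁).
ΔL = −20·log₁₀(0.25) = +12.04 dB.

+12 dB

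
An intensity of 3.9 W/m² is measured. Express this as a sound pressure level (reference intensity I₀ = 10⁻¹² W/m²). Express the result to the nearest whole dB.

L = 10·log₁₀(I/I₀) = 10·log₁₀(3.9/10⁻¹²) = 10·log₁₀(3.9×10^12).
L = 10·(0.5911 + 12) = 125.91 dB.

126 dB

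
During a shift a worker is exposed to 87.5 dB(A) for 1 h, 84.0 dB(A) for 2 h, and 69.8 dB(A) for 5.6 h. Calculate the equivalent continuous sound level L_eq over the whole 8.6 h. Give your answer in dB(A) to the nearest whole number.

Weight each interval's intensity by its duration and average over T = 8.6 h:
Σ tᵢ·10^(Lᵢ/10) = 1·10^(87.5/10) + 2·10^(84.0/10) + 5.6·10^(69.8/10) = 1.118e+09.
L_eq = 10·log₁₀(1.118e+09/8.6) = 81.14 dB(A).

81 dB(A)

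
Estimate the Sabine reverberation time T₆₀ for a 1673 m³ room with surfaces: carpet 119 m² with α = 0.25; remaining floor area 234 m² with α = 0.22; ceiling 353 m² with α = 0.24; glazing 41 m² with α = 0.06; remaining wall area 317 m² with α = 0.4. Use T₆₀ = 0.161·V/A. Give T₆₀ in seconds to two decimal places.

0.91 s

Total absorption A = 119·0.25 + 234·0.22 + 353·0.24 + 41·0.06 + 317·0.4 = 295.21 m² sabins.
T₆₀ = 0.161 × 1673 / 295.21 = 0.912 s.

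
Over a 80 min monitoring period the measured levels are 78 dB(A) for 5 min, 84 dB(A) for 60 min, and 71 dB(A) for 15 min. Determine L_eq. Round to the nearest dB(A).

The energy average is taken in the linear domain: L_eq = 10·log₁₀[(Σ tᵢ·10^(Lᵢ/10))/T], T = 80 min.
Σ tᵢ·10^(Lᵢ/10) = 5·10^(78/10) + 60·10^(84/10) + 15·10^(71/10) = 1.558e+10.
L_eq = 10·log₁₀(1.558e+10/80) = 82.89 dB(A).

83 dB(A)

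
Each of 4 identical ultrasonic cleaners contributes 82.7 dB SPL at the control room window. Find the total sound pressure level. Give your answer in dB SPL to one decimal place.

L_total = L₁ + 10·log₁₀ N for N identical incoherent sources.
L_total = 82.7 + 10·log₁₀(4) = 82.7 + 6.021 = 88.72 dB SPL.

88.7 dB SPL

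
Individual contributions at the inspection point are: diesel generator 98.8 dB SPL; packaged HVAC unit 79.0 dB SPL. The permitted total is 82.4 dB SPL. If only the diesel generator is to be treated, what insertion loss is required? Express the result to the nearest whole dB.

19 dB

Fixed contribution from the other source: Σ 10^(L/10) = 10^(79.0/10) = 7.943e+07 (79.00 dB SPL).
To meet 82.4 dB SPL overall, the treated diesel generator may contribute at most 10^(82.4/10) − 7.943e+07 = 9.435e+07, i.e. 79.75 dB SPL.
So the diesel generator must be reduced from 98.8 to 79.75 dB SPL: IL = 19.05 dB.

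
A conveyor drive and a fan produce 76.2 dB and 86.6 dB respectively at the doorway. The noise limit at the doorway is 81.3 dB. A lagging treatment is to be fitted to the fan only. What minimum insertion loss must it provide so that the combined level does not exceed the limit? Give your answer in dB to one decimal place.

6.9 dB

Fixed contribution from the other source: Σ 10^(L/10) = 10^(76.2/10) = 4.169e+07 (76.20 dB).
The limit corresponds to 10^(81.3/10) = 1.349e+08; subtracting the fixed part leaves 9.321e+07 for the fan, i.e. 79.69 dB.
So the fan must be reduced from 86.6 to 79.69 dB: IL = 6.91 dB.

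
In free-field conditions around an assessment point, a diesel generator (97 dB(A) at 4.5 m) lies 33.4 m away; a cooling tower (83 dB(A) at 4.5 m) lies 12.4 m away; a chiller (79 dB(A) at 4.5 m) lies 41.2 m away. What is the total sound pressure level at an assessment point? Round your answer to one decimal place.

80.7 dB(A)

First find each source's level at the receiver (point-source: −20·log₁₀(r/r_ref)), then combine on an intensity basis.
diesel generator: 97 − 20·log₁₀(33.4/4.5) = 97 − 17.41 = 79.59 dB(A).
cooling tower: 83 − 20·log₁₀(12.4/4.5) = 83 − 8.80 = 74.20 dB(A).
chiller: 79 − 20·log₁₀(41.2/4.5) = 79 − 19.23 = 59.77 dB(A).
Σ 10^(L/10) = 1.182e+08 → L_total = 10·log₁₀(1.182e+08) = 80.73 dB(A).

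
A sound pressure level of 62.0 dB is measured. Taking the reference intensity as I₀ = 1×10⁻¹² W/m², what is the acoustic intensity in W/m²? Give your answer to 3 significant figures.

1.58e-06 W/m²

L = 10·log₁₀(I/I₀) ⇒ I = I₀·10^(L/10) = 10⁻¹² × 10^6.20.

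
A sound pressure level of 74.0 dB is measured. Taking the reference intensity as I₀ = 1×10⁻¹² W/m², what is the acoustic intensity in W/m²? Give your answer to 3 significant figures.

2.51e-05 W/m²

L = 10·log₁₀(I/I₀) ⇒ I = I₀·10^(L/10) = 10⁻¹² × 10^7.40.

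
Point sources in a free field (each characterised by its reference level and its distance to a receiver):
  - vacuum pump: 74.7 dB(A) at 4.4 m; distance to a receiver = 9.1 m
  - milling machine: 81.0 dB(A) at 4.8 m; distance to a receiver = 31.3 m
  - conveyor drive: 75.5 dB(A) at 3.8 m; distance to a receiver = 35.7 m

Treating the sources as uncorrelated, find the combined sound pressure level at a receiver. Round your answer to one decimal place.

70.1 dB(A)

First find each source's level at the receiver (point-source: −20·log₁₀(r/r_ref)), then combine on an intensity basis.
vacuum pump: 74.7 − 20·log₁₀(9.1/4.4) = 74.7 − 6.31 = 68.39 dB(A).
milling machine: 81.0 − 20·log₁₀(31.3/4.8) = 81.0 − 16.29 = 64.71 dB(A).
conveyor drive: 75.5 − 20·log₁₀(35.7/3.8) = 75.5 − 19.46 = 56.04 dB(A).
Σ 10^(L/10) = 1.026e+07 → L_total = 10·log₁₀(1.026e+07) = 70.11 dB(A).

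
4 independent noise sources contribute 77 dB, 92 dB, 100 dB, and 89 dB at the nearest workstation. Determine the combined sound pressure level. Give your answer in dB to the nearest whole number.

101 dB

Incoherent sources combine by intensity addition: L_total = 10·log₁₀(Σ 10^(L_i/10)).
Σ 10^(L/10) = 10^(77/10) + 10^(92/10) + 10^(100/10) + 10^(89/10) = 1.243e+10.
L_total = 10·log₁₀(1.243e+10) = 100.94 dB.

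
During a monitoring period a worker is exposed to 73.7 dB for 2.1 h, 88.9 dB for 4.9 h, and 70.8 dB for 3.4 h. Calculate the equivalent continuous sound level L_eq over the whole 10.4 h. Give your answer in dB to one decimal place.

85.7 dB

L_eq = 10·log₁₀[(1/T)·Σ tᵢ·10^(Lᵢ/10)] with T = 10.4 h.
Σ tᵢ·10^(Lᵢ/10) = 2.1·10^(73.7/10) + 4.9·10^(88.9/10) + 3.4·10^(70.8/10) = 3.894e+09.
L_eq = 10·log₁₀(3.894e+09/10.4) = 85.73 dB.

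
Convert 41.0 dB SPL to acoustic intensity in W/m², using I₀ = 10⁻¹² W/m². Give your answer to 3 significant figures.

I/I₀ = 10^(41.0/10) = 1.259e+04, so I = 1.259e+04 × 10⁻¹² W/m².

1.26e-08 W/m²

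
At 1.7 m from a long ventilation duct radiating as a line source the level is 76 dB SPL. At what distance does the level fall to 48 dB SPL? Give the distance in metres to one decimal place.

For a line source L₁ − L₂ = 10·log₁₀(r₂/r₁), so r₂ = r₁·10^((L₁−L₂)/10).
r₂ = 1.7·10^((76−48)/10) = 1.7·10^(28.0/10) = 1072.63 m.

1072.6 m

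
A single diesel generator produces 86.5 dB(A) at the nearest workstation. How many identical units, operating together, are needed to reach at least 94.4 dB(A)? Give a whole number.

Need L₁ + 10·log₁₀ N ≥ 94.4, i.e. log₁₀ N ≥ 0.79.
N ≥ 10^(7.9/10) = 6.166, so N = 7.

7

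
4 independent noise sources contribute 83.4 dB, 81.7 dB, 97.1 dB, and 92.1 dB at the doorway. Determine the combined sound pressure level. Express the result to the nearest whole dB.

For uncorrelated sources the intensities add, so convert each level to linear form, sum, and take 10·log₁₀ of the total.
Σ 10^(L/10) = 10^(83.4/10) + 10^(81.7/10) + 10^(97.1/10) + 10^(92.1/10) = 7.117e+09.
L_total = 10·log₁₀(7.117e+09) = 98.52 dB.

99 dB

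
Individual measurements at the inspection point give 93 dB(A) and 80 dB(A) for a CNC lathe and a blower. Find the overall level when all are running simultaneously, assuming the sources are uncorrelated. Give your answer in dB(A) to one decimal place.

93.2 dB(A)

Incoherent sources combine by intensity addition: L_total = 10·log₁₀(Σ 10^(L_i/10)).
Σ 10^(L/10) = 10^(93/10) + 10^(80/10) = 2.095e+09.
L_total = 10·log₁₀(2.095e+09) = 93.21 dB(A).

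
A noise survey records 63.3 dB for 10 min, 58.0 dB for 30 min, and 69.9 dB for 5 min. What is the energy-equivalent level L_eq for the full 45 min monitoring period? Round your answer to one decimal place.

Weight each interval's intensity by its duration and average over T = 45 min:
Σ tᵢ·10^(Lᵢ/10) = 10·10^(63.3/10) + 30·10^(58.0/10) + 5·10^(69.9/10) = 8.917e+07.
L_eq = 10·log₁₀(8.917e+07/45) = 62.97 dB.

63.0 dB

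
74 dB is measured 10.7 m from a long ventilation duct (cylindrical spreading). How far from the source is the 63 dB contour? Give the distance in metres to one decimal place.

134.7 m

Line-source spreading drops the level by 10·log₁₀(r₂/r₁); inverting, r₂/r₁ = 10^(ΔL/10).
r₂ = 10.7·10^((74−63)/10) = 10.7·10^(11.0/10) = 134.71 m.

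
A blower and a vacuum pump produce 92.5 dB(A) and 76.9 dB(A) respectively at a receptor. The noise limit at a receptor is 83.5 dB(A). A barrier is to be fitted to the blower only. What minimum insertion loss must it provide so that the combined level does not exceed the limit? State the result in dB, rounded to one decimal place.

10.1 dB

Everything except the blower sums to 10^(76.9/10) = 4.898e+07 in linear terms, 76.90 dB(A).
The limit corresponds to 10^(83.5/10) = 2.239e+08; subtracting the fixed part leaves 1.749e+08 for the blower, i.e. 82.43 dB(A).
Required insertion loss = 92.5 − 82.43 = 10.07 dB.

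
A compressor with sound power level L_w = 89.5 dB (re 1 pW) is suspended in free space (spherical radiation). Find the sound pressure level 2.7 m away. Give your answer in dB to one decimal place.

69.9 dB

Free-field spherical radiation: L_p = L_w − 10·log₁₀(4π·r²), r = 2.7 m.
4π·r² = 91.61 m², 10·log₁₀ of that is 19.619 dB.
L_p = 89.5 − 19.619 = 69.88 dB.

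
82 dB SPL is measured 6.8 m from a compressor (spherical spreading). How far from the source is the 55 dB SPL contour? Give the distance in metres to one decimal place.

The 27.0 dB drop corresponds to a distance ratio of 10^(27.0/20) for a point source.
r₂ = 6.8·10^((82−55)/20) = 6.8·10^(27.0/20) = 152.23 m.

152.2 m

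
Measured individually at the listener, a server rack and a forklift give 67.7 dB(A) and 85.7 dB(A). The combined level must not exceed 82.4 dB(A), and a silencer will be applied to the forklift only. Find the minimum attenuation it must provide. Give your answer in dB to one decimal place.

The untreated sources together contribute 10^(67.7/10) = 5.888e+06, i.e. 67.70 dB(A).
To meet 82.4 dB(A) overall, the treated forklift may contribute at most 10^(82.4/10) − 5.888e+06 = 1.679e+08, i.e. 82.25 dB(A).
Required insertion loss = 85.7 − 82.25 = 3.45 dB.

3.4 dB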